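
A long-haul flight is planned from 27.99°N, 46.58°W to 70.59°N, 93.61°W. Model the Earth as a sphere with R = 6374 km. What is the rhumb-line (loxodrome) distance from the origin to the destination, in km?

Rhumb course C = atan2(Δλ, Δψ) with Δψ = ln[tan(π/4+φ₂/2)/tan(π/4+φ₁/2)] = +1.2568, Δλ = -0.8208 → C = 326.85°
d = R·|Δφ| / |cos C| = 6374·0.74351 / 0.83724 = 5660 km

5660 km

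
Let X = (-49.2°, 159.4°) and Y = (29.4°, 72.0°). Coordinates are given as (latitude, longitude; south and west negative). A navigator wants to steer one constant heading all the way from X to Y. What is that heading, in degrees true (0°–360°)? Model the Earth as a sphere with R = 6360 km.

315.0°

Δψ = ln[tan(π/4+φ₂/2)/tan(π/4+φ₁/2)] = +1.5264
Δλ = -1.5254 rad (taken the short way round)
course = atan2(Δλ, Δψ) = 315.02°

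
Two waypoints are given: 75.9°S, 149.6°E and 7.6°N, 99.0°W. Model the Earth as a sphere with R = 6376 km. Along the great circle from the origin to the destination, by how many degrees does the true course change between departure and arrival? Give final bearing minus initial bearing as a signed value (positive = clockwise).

-95.6°

At departure: θ₁ = atan2(sin Δλ cos φ₂, cos φ₁ sin φ₂ − sin φ₁ cos φ₂ cos Δλ) = 109.04°
At arrival: θ₂ = atan2(sin Δλ cos φ₁, −cos φ₂ sin φ₁ + sin φ₂ cos φ₁ cos Δλ) = 13.43°
Δθ = θ₂ − θ₁ = -95.6°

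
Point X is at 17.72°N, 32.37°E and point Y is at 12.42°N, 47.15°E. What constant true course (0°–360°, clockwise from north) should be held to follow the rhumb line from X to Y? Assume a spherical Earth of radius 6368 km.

Δψ = ln[tan(π/4+φ₂/2)/tan(π/4+φ₁/2)] = -0.0958
Δλ = +0.2580 rad (taken the short way round)
course = atan2(Δλ, Δψ) = 110.38°

110.4°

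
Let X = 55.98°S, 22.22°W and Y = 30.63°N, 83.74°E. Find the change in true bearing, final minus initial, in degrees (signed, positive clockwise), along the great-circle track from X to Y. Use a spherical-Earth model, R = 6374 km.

At departure: θ₁ = atan2(sin Δλ cos φ₂, cos φ₁ sin φ₂ − sin φ₁ cos φ₂ cos Δλ) = 83.86°
At arrival: θ₂ = atan2(sin Δλ cos φ₁, −cos φ₂ sin φ₁ + sin φ₂ cos φ₁ cos Δλ) = 40.28°
Δθ = θ₂ − θ₁ = -43.6°

-43.6°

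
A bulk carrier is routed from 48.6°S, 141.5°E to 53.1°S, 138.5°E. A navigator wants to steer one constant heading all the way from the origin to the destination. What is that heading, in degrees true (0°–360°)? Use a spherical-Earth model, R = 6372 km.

202.8°

Δψ = ln[tan(π/4+φ₂/2)/tan(π/4+φ₁/2)] = -0.1245
Δλ = -0.0524 rad (taken the short way round)
course = atan2(Δλ, Δψ) = 202.81°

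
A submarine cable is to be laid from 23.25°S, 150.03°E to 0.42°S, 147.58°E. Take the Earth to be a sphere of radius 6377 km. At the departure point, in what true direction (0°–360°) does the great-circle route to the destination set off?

353.7°

N = sin Δλ·cos φ₂ = -0.0427;  D = cos φ₁ sin φ₂ − sin φ₁ cos φ₂ cos Δλ = +0.3876
initial course = atan2(N, D) = 353.71°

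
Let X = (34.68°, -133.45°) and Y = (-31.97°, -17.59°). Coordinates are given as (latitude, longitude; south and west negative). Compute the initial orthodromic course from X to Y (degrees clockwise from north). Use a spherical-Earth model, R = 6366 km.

106.4°

N = sin Δλ·cos φ₂ = +0.7634;  D = cos φ₁ sin φ₂ − sin φ₁ cos φ₂ cos Δλ = -0.2249
initial course = atan2(N, D) = 106.41°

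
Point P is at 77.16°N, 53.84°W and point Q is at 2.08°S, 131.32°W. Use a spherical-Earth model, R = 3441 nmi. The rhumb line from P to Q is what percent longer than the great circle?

3.9%

Great circle: σ = 1.5580 rad → d_gc = Rσ = 5361.2 nmi
Rhumb: Δφ = -1.3830, Δλ = -1.3523, Δψ = -2.2209, q = Δφ/Δψ = 0.6227 → d_rh = R√(Δφ²+q²Δλ²) = 5571.6 nmi
Excess = (5571.6 − 5361.2) / 5361.2 = 210.4 / 5361.2 = 3.92% ≈ 3.9%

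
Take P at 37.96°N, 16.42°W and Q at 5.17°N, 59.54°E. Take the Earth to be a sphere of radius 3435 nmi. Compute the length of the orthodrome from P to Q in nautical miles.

4542 nmi

Haversine: a = sin²(Δφ/2)+cos φ₁ cos φ₂ sin²(Δλ/2) = 0.37704;  σ = 2·atan2(√a,√(1−a))
σ = 75.763° → d = Rσ = 3435·1.32232 = 4542 nmi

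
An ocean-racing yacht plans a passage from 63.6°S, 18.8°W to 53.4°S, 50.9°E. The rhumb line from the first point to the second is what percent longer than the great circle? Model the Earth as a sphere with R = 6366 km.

4.8%

Great circle: σ = 0.6248 rad → d_gc = Rσ = 3977.6 km
Rhumb: Δφ = +0.1780, Δλ = +1.2165, Δψ = +0.3436, q = Δφ/Δψ = 0.5181 → d_rh = R√(Δφ²+q²Δλ²) = 4169.3 km
Excess = (4169.3 − 3977.6) / 3977.6 = 191.7 / 3977.6 = 4.82% ≈ 4.8%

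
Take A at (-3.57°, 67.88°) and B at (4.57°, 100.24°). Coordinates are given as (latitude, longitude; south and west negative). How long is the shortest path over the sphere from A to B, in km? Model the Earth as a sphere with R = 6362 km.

cos σ = sin φ₁ sin φ₂ + cos φ₁ cos φ₂ cos Δλ
      = sin(-3.57°)sin(4.57°) + cos(-3.57°)cos(4.57°)cos(32.36°) = 0.8354
σ = 33.340° → d = Rσ = 6362·0.58190 = 3702 km

3702 km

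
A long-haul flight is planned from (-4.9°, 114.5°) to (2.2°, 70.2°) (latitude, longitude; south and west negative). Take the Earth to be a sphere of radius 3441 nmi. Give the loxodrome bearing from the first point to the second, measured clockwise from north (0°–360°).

279.1°

Δψ = ln[tan(π/4+φ₂/2)/tan(π/4+φ₁/2)] = +0.1240
Δλ = -0.7732 rad (taken the short way round)
course = atan2(Δλ, Δψ) = 279.11°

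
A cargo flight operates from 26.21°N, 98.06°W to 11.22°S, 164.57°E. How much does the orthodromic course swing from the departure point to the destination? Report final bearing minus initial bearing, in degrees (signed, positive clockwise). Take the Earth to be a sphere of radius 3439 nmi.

Initial bearing θ₁ = atan2(sin Δλ cos φ₂, cos φ₁ sin φ₂ − sin φ₁ cos φ₂ cos Δλ) = 263.03°
Final bearing θ₂ = (initial bearing from the destination back to the start) + 180° = 245.22°
Δθ = θ₂ − θ₁ = -17.8°

-17.8°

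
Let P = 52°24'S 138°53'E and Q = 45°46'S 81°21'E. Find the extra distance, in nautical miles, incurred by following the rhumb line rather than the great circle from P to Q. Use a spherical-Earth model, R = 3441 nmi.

57 nmi

Great circle: cos σ = sin φ₁ sin φ₂ + cos φ₁ cos φ₂ cos Δλ,  σ = 0.6499 rad → d_gc = 2236.2 nmi
Rhumb line: Δψ = +0.1771, q = Δφ/Δψ = 0.6536, d_rh = R√(Δφ²+q²Δλ²) = 2293.3 nmi
Excess = 2293.3 − 2236.2 = 57.1 ≈ 57 nmi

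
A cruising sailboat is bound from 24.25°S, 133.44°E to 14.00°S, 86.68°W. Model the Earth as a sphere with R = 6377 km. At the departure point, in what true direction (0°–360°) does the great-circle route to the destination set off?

θ = atan2( sin Δλ·cos φ₂ ,  cos φ₁ sin φ₂ − sin φ₁ cos φ₂ cos Δλ )
  = atan2(+0.6252, -0.5253) = 130.04°

130.0°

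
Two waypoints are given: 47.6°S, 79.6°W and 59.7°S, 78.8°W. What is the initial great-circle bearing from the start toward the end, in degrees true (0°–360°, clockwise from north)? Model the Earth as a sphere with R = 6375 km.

θ = atan2( sin Δλ·cos φ₂ ,  cos φ₁ sin φ₂ − sin φ₁ cos φ₂ cos Δλ )
  = atan2(+0.0070, -0.2097) = 178.08°

178.1°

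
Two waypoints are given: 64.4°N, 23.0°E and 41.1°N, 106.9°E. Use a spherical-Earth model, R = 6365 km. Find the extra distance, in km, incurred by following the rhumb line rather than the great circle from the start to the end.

364 km

Great circle: cos σ = sin φ₁ sin φ₂ + cos φ₁ cos φ₂ cos Δλ,  σ = 0.8925 rad → d_gc = 5681.0 km
Rhumb line: Δψ = -0.6938, q = Δφ/Δψ = 0.5862, d_rh = R√(Δφ²+q²Δλ²) = 6045.4 km
Excess = 6045.4 − 5681.0 = 364.4 ≈ 364 km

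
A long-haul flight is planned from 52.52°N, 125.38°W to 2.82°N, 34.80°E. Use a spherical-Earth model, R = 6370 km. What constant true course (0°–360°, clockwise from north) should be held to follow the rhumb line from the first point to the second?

Δψ = ln[tan(π/4+φ₂/2)/tan(π/4+φ₁/2)] = -1.0318
Δλ = +2.7957 rad (taken the short way round)
course = atan2(Δλ, Δψ) = 110.26°

110.3°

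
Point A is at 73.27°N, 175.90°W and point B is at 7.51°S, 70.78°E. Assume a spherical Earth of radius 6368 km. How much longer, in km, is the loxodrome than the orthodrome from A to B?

Great circle: cos σ = sin φ₁ sin φ₂ + cos φ₁ cos φ₂ cos Δλ,  σ = 1.8113 rad → d_gc = 11534.0 km
Rhumb line: Δψ = -2.0485, q = Δφ/Δψ = 0.6883, d_rh = R√(Δφ²+q²Δλ²) = 12479.8 km
Excess = 12479.8 − 11534.0 = 945.8 ≈ 946 km

946 km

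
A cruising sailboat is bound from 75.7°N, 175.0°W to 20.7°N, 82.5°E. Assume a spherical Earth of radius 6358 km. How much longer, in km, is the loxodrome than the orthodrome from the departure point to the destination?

Great circle: cos σ = sin φ₁ sin φ₂ + cos φ₁ cos φ₂ cos Δλ,  σ = 1.2739 rad → d_gc = 8099.7 km
Rhumb line: Δψ = -1.7065, q = Δφ/Δψ = 0.5625, d_rh = R√(Δφ²+q²Δλ²) = 8842.3 km
Excess = 8842.3 − 8099.7 = 742.6 ≈ 743 km

743 km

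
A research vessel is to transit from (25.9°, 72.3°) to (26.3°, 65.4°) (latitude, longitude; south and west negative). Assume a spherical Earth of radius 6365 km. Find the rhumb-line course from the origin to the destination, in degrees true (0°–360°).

Δψ = ln[tan(π/4+φ₂/2)/tan(π/4+φ₁/2)] = +0.0078
Δλ = -0.1204 rad (taken the short way round)
course = atan2(Δλ, Δψ) = 273.69°

273.7°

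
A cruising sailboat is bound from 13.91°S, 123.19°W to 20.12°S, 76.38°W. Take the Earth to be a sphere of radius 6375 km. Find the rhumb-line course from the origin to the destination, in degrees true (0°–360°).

Δψ = ln[tan(π/4+φ₂/2)/tan(π/4+φ₁/2)] = -0.1134
Δλ = +0.8170 rad (taken the short way round)
course = atan2(Δλ, Δψ) = 97.90°

97.9°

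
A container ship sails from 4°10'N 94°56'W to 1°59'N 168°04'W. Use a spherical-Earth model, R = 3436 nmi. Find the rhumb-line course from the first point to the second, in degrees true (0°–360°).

Meridional parts: M(φ₁)=+0.0728, M(φ₂)=+0.0346 → ΔM = -0.0382;  Δλ = -1.2764 rad
tan C = Δλ / ΔM = +33.4459 → C = 268.29°

268.3°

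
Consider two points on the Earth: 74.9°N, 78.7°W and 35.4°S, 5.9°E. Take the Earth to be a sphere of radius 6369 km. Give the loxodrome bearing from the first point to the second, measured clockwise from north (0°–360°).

Meridional parts: M(φ₁)=+2.0209, M(φ₂)=-0.6614 → ΔM = -2.6822;  Δλ = +1.4765 rad
tan C = Δλ / ΔM = -0.5505 → C = 151.17°

151.2°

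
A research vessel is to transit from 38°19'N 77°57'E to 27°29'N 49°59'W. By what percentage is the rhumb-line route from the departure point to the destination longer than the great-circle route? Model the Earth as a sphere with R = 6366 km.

9.7%

Great circle: σ = 1.7130 rad → d_gc = Rσ = 10905.2 km
Rhumb: Δφ = -0.1891, Δλ = -2.2329, Δψ = -0.2258, q = Δφ/Δψ = 0.8373 → d_rh = R√(Δφ²+q²Δλ²) = 11962.6 km
Excess = (11962.6 − 10905.2) / 10905.2 = 1057.4 / 10905.2 = 9.70% ≈ 9.7%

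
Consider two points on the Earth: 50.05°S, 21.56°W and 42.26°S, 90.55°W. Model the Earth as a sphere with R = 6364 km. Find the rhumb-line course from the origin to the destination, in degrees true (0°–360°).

279.3°

Meridional parts: M(φ₁)=-1.0120, M(φ₂)=-0.8153 → ΔM = +0.1968;  Δλ = -1.2041 rad
tan C = Δλ / ΔM = -6.1198 → C = 279.28°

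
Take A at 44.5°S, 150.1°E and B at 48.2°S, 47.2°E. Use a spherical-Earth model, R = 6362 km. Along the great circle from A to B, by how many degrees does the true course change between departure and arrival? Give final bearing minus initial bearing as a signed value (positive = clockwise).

Initial bearing θ₁ = atan2(sin Δλ cos φ₂, cos φ₁ sin φ₂ − sin φ₁ cos φ₂ cos Δλ) = 225.61°
Final bearing θ₂ = (initial bearing from the destination back to the start) + 180° = 310.12°
Δθ = θ₂ − θ₁ = +84.5°

+84.5°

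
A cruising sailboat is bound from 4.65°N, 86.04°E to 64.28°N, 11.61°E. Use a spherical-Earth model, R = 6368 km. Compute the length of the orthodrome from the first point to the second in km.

Haversine: a = sin²(Δφ/2)+cos φ₁ cos φ₂ sin²(Δλ/2) = 0.40543;  σ = 2·atan2(√a,√(1−a))
σ = 79.097° → d = Rσ = 6368·1.38051 = 8791 km

8791 km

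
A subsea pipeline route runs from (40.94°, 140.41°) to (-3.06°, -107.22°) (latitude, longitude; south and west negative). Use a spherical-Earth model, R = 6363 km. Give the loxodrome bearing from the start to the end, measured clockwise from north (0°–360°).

113.1°

Meridional parts: M(φ₁)=+0.7845, M(φ₂)=-0.0534 → ΔM = -0.8379;  Δλ = +1.9612 rad
tan C = Δλ / ΔM = -2.3406 → C = 113.13°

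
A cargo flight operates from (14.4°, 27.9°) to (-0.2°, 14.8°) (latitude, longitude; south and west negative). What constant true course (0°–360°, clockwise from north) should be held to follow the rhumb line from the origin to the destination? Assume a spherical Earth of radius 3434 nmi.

221.6°

Δψ = ln[tan(π/4+φ₂/2)/tan(π/4+φ₁/2)] = -0.2575
Δλ = -0.2286 rad (taken the short way round)
course = atan2(Δλ, Δψ) = 221.60°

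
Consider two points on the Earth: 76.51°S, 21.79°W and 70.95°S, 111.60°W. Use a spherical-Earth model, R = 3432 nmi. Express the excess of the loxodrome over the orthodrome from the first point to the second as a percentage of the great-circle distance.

Great circle: σ = 0.4042 rad → d_gc = Rσ = 1387.3 nmi
Rhumb: Δφ = +0.0970, Δλ = -1.5675, Δψ = +0.3498, q = Δφ/Δψ = 0.2775 → d_rh = R√(Δφ²+q²Δλ²) = 1529.3 nmi
Excess = (1529.3 − 1387.3) / 1387.3 = 142.0 / 1387.3 = 10.24% ≈ 10.2%

10.2%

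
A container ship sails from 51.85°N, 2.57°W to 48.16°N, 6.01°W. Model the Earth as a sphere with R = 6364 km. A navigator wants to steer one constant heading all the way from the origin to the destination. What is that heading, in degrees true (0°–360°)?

210.9°

Meridional parts: M(φ₁)=+1.0619, M(φ₂)=+0.9616 → ΔM = -0.1003;  Δλ = -0.0600 rad
tan C = Δλ / ΔM = +0.5988 → C = 210.91°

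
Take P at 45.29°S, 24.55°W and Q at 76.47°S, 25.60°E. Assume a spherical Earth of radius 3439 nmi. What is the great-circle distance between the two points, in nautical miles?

Haversine: a = sin²(Δφ/2)+cos φ₁ cos φ₂ sin²(Δλ/2) = 0.10179;  σ = 2·atan2(√a,√(1−a))
σ = 37.210° → d = Rσ = 3439·0.64944 = 2233 nmi

2233 nmi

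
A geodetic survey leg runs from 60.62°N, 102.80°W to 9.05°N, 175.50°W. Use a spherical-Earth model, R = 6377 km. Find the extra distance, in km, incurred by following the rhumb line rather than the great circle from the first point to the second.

228 km

Great circle: cos σ = sin φ₁ sin φ₂ + cos φ₁ cos φ₂ cos Δλ,  σ = 1.2858 rad → d_gc = 8199.6 km
Rhumb line: Δψ = -1.1802, q = Δφ/Δψ = 0.7626, d_rh = R√(Δφ²+q²Δλ²) = 8427.6 km
Excess = 8427.6 − 8199.6 = 228.0 ≈ 228 km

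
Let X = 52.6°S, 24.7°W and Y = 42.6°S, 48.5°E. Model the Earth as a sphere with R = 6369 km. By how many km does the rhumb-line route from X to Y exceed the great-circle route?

Great circle: cos σ = sin φ₁ sin φ₂ + cos φ₁ cos φ₂ cos Δλ,  σ = 0.8407 rad → d_gc = 5354.41 km
Rhumb line: Δψ = +0.2600, q = Δφ/Δψ = 0.6714, d_rh = R√(Δφ²+q²Δλ²) = 5574.93 km
Excess = 5574.93 − 5354.41 = 220.52 ≈ 221 km

221 km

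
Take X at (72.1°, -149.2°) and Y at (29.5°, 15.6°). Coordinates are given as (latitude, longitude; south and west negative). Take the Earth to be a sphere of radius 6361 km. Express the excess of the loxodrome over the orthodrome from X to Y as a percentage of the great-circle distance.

Great circle: σ = 1.3588 rad → d_gc = Rσ = 8643.2 km
Rhumb: Δφ = -0.7435, Δλ = +2.8763, Δψ = -1.3091, q = Δφ/Δψ = 0.5679 → d_rh = R√(Δφ²+q²Δλ²) = 11416.8 km
Excess = (11416.8 − 8643.2) / 8643.2 = 2773.6 / 8643.2 = 32.09% ≈ 32.1%

32.1%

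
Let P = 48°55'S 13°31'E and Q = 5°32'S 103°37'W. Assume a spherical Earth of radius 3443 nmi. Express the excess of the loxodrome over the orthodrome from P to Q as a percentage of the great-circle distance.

6.0%

Great circle: σ = 1.7984 rad → d_gc = Rσ = 6191.8 nmi
Rhumb: Δφ = +0.7572, Δλ = -2.0444, Δψ = +0.8849, q = Δφ/Δψ = 0.8557 → d_rh = R√(Δφ²+q²Δλ²) = 6563.0 nmi
Excess = (6563.0 − 6191.8) / 6191.8 = 371.2 / 6191.8 = 6.00% ≈ 6.0%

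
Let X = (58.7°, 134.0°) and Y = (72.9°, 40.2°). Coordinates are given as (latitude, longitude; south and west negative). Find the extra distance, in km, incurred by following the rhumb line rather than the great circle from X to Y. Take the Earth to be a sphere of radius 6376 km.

Great circle: cos σ = sin φ₁ sin φ₂ + cos φ₁ cos φ₂ cos Δλ,  σ = 0.6325 rad → d_gc = 4032.7 km
Rhumb line: Δψ = +0.6224, q = Δφ/Δψ = 0.3982, d_rh = R√(Δφ²+q²Δλ²) = 4446.8 km
Excess = 4446.8 − 4032.7 = 414.1 ≈ 414 km

414 km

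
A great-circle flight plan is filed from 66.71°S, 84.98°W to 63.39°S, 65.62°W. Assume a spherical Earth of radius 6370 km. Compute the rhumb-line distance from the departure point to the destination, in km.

979 km

Rhumb course C = atan2(Δλ, Δψ) with Δψ = ln[tan(π/4+φ₂/2)/tan(π/4+φ₁/2)] = +0.1376, Δλ = +0.3379 → C = 67.85°
d = R·|Δφ| / |cos C| = 6370·0.05794 / 0.37707 = 979 km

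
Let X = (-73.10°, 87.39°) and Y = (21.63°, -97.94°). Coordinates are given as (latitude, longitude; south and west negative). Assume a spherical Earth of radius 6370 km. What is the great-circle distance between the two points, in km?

Haversine: a = sin²(Δφ/2)+cos φ₁ cos φ₂ sin²(Δλ/2) = 0.81088;  σ = 2·atan2(√a,√(1−a))
σ = 128.444° → d = Rσ = 6370·2.24178 = 14280 km

14280 km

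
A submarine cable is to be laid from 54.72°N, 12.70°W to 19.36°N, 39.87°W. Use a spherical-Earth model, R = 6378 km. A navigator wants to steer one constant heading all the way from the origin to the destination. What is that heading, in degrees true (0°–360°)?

Δψ = ln[tan(π/4+φ₂/2)/tan(π/4+φ₁/2)] = -0.8012
Δλ = -0.4742 rad (taken the short way round)
course = atan2(Δλ, Δψ) = 210.62°

210.6°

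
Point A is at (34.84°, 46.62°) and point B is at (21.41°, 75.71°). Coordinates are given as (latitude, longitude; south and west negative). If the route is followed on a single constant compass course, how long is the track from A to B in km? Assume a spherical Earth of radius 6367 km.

Rhumb course C = atan2(Δλ, Δψ) with Δψ = ln[tan(π/4+φ₂/2)/tan(π/4+φ₁/2)] = -0.2667, Δλ = +0.5077 → C = 117.72°
d = R·|Δφ| / |cos C| = 6367·0.23440 / 0.46510 = 3209 km

3209 km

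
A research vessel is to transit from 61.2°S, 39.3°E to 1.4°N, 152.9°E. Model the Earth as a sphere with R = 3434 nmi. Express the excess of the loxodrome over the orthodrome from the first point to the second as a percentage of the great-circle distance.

Great circle: σ = 1.7867 rad → d_gc = Rσ = 6135.5 nmi
Rhumb: Δφ = +1.0926, Δλ = +1.9827, Δψ = +1.3841, q = Δφ/Δψ = 0.7894 → d_rh = R√(Δφ²+q²Δλ²) = 6554.7 nmi
Excess = (6554.7 − 6135.5) / 6135.5 = 419.2 / 6135.5 = 6.83% ≈ 6.8%

6.8%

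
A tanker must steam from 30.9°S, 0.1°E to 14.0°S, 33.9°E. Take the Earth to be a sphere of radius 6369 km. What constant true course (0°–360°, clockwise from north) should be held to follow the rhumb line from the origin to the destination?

61.5°

Meridional parts: M(φ₁)=-0.5675, M(φ₂)=-0.2468 → ΔM = +0.3207;  Δλ = +0.5899 rad
tan C = Δλ / ΔM = +1.8394 → C = 61.47°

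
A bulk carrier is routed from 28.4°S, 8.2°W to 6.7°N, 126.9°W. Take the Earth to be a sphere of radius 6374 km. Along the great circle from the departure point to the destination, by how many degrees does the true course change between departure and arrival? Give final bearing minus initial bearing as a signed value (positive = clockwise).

Initial bearing θ₁ = atan2(sin Δλ cos φ₂, cos φ₁ sin φ₂ − sin φ₁ cos φ₂ cos Δλ) = 261.88°
Final bearing θ₂ = (initial bearing from the destination back to the start) + 180° = 298.74°
Δθ = θ₂ − θ₁ = +36.9°

+36.9°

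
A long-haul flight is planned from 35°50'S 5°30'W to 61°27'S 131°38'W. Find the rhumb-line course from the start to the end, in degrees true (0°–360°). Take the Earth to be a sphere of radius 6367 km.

Δψ = ln[tan(π/4+φ₂/2)/tan(π/4+φ₁/2)] = -0.6980
Δλ = -2.2014 rad (taken the short way round)
course = atan2(Δλ, Δψ) = 252.41°

252.4°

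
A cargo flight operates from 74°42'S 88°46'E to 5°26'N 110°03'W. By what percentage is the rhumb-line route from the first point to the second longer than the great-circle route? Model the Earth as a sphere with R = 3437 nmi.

21.8%

Great circle: σ = 1.9177 rad → d_gc = Rσ = 6591.1 nmi
Rhumb: Δφ = +1.3986, Δλ = +2.8132, Δψ = +2.1025, q = Δφ/Δψ = 0.6652 → d_rh = R√(Δφ²+q²Δλ²) = 8029.5 nmi
Excess = (8029.5 − 6591.1) / 6591.1 = 1438.4 / 6591.1 = 21.82% ≈ 21.8%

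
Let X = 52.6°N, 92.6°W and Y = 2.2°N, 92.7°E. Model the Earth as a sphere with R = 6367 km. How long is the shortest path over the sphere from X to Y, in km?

Haversine: a = sin²(Δφ/2)+cos φ₁ cos φ₂ sin²(Δλ/2) = 0.78692;  σ = 2·atan2(√a,√(1−a))
σ = 125.018° → d = Rσ = 6367·2.18198 = 13893 km

13893 km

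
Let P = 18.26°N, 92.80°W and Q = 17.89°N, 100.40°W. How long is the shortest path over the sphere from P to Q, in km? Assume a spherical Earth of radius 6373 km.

805 km

cos σ = sin φ₁ sin φ₂ + cos φ₁ cos φ₂ cos Δλ
      = sin(18.26°)sin(17.89°) + cos(18.26°)cos(17.89°)cos(-7.60°) = 0.9920
σ = 7.234° → d = Rσ = 6373·0.12626 = 805 km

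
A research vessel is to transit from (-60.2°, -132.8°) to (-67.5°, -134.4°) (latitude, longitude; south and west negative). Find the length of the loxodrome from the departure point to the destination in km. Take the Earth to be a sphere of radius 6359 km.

814 km

Rhumb course C = atan2(Δλ, Δψ) with Δψ = ln[tan(π/4+φ₂/2)/tan(π/4+φ₁/2)] = -0.2909, Δλ = -0.0279 → C = 185.48°
d = R·|Δφ| / |cos C| = 6359·0.12741 / 0.99542 = 814 km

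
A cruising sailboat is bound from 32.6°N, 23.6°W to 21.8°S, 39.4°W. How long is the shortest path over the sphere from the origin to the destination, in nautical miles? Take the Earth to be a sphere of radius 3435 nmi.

3385 nmi

cos σ = sin φ₁ sin φ₂ + cos φ₁ cos φ₂ cos Δλ
      = sin(32.60°)sin(-21.80°) + cos(32.60°)cos(-21.80°)cos(-15.80°) = 0.5526
σ = 56.457° → d = Rσ = 3435·0.98535 = 3385 nmi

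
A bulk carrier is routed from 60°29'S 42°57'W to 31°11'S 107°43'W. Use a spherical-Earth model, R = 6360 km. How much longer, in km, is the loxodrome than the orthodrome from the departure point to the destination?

172 km

Great circle: cos σ = sin φ₁ sin φ₂ + cos φ₁ cos φ₂ cos Δλ,  σ = 0.8889 rad → d_gc = 5653.4 km
Rhumb line: Δψ = +0.7607, q = Δφ/Δψ = 0.6723, d_rh = R√(Δφ²+q²Δλ²) = 5825.7 km
Excess = 5825.7 − 5653.4 = 172.3 ≈ 172 km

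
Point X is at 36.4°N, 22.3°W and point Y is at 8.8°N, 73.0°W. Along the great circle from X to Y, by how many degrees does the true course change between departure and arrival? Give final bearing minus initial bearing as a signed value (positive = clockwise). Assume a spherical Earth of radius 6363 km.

-21.2°

At departure: θ₁ = atan2(sin Δλ cos φ₂, cos φ₁ sin φ₂ − sin φ₁ cos φ₂ cos Δλ) = 252.01°
At arrival: θ₂ = atan2(sin Δλ cos φ₁, −cos φ₂ sin φ₁ + sin φ₂ cos φ₁ cos Δλ) = 230.78°
Δθ = θ₂ − θ₁ = -21.2°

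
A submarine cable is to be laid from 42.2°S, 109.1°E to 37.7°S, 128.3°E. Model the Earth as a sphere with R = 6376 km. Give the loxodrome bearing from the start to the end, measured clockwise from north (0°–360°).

Δψ = ln[tan(π/4+φ₂/2)/tan(π/4+φ₁/2)] = +0.1025
Δλ = +0.3351 rad (taken the short way round)
course = atan2(Δλ, Δψ) = 72.99°

73.0°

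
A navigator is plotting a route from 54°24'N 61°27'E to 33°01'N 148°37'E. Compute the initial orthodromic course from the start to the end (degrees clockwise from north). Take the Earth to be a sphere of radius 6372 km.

N = sin Δλ·cos φ₂ = +0.8375;  D = cos φ₁ sin φ₂ − sin φ₁ cos φ₂ cos Δλ = +0.2835
initial course = atan2(N, D) = 71.30°

71.3°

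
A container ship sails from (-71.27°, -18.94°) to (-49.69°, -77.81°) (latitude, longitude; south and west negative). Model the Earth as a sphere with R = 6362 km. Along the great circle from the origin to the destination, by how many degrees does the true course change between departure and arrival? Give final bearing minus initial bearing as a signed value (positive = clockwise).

+53.1°

Initial bearing θ₁ = atan2(sin Δλ cos φ₂, cos φ₁ sin φ₂ − sin φ₁ cos φ₂ cos Δλ) = 277.40°
Final bearing θ₂ = (initial bearing from the destination back to the start) + 180° = 330.51°
Δθ = θ₂ − θ₁ = +53.1°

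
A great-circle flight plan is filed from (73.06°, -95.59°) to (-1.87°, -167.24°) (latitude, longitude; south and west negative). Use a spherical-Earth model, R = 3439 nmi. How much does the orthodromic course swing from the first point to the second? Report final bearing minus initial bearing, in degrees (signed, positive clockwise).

Initial bearing θ₁ = atan2(sin Δλ cos φ₂, cos φ₁ sin φ₂ − sin φ₁ cos φ₂ cos Δλ) = 251.88°
Final bearing θ₂ = (initial bearing from the destination back to the start) + 180° = 196.08°
Δθ = θ₂ − θ₁ = -55.8°

-55.8°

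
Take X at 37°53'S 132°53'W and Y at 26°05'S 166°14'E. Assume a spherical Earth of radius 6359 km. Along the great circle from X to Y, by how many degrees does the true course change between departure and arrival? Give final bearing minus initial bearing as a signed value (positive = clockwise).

+34.8°

At departure: θ₁ = atan2(sin Δλ cos φ₂, cos φ₁ sin φ₂ − sin φ₁ cos φ₂ cos Δλ) = 264.28°
At arrival: θ₂ = atan2(sin Δλ cos φ₁, −cos φ₂ sin φ₁ + sin φ₂ cos φ₁ cos Δλ) = 299.03°
Δθ = θ₂ − θ₁ = +34.8°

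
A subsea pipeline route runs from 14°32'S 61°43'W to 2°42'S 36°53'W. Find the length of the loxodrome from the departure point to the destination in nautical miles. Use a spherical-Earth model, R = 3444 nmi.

1636 nmi

Rhumb course C = atan2(Δλ, Δψ) with Δψ = ln[tan(π/4+φ₂/2)/tan(π/4+φ₁/2)] = +0.2093, Δλ = +0.4334 → C = 64.23°
d = R·|Δφ| / |cos C| = 3444·0.20653 / 0.43481 = 1636 nmi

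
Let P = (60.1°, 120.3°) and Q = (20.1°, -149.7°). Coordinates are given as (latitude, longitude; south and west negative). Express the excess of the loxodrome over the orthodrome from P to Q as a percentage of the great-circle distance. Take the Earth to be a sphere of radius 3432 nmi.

5.4%

Great circle: σ = 1.2683 rad → d_gc = Rσ = 4352.8 nmi
Rhumb: Δφ = -0.6981, Δλ = +1.5708, Δψ = -0.9622, q = Δφ/Δψ = 0.7255 → d_rh = R√(Δφ²+q²Δλ²) = 4586.9 nmi
Excess = (4586.9 − 4352.8) / 4352.8 = 234.1 / 4352.8 = 5.38% ≈ 5.4%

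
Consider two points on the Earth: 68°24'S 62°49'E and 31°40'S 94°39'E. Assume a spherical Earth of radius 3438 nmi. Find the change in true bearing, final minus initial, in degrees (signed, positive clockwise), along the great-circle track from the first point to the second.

-25.9°

Initial bearing θ₁ = atan2(sin Δλ cos φ₂, cos φ₁ sin φ₂ − sin φ₁ cos φ₂ cos Δλ) = 43.14°
Final bearing θ₂ = (initial bearing from the destination back to the start) + 180° = 17.20°
Δθ = θ₂ − θ₁ = -25.9°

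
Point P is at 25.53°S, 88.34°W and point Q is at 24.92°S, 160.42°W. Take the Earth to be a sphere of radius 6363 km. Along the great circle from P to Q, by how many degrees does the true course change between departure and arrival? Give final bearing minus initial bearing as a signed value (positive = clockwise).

Initial bearing θ₁ = atan2(sin Δλ cos φ₂, cos φ₁ sin φ₂ − sin φ₁ cos φ₂ cos Δλ) = 253.24°
Final bearing θ₂ = (initial bearing from the destination back to the start) + 180° = 287.69°
Δθ = θ₂ − θ₁ = +34.5°

+34.5°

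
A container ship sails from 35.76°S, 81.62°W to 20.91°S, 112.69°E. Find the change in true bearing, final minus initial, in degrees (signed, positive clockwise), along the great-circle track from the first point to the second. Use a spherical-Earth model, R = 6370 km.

At departure: θ₁ = atan2(sin Δλ cos φ₂, cos φ₁ sin φ₂ − sin φ₁ cos φ₂ cos Δλ) = 195.75°
At arrival: θ₂ = atan2(sin Δλ cos φ₁, −cos φ₂ sin φ₁ + sin φ₂ cos φ₁ cos Δλ) = 346.36°
Δθ = θ₂ − θ₁ = +150.6°

+150.6°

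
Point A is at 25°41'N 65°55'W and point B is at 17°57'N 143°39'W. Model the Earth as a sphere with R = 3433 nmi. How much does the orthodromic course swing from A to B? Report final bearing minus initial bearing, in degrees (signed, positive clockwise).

-33.4°

Initial bearing θ₁ = atan2(sin Δλ cos φ₂, cos φ₁ sin φ₂ − sin φ₁ cos φ₂ cos Δλ) = 281.56°
Final bearing θ₂ = (initial bearing from the destination back to the start) + 180° = 248.14°
Δθ = θ₂ − θ₁ = -33.4°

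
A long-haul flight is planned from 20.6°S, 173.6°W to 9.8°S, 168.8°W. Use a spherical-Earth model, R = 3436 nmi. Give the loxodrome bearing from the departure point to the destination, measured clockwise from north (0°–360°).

Meridional parts: M(φ₁)=-0.3675, M(φ₂)=-0.1719 → ΔM = +0.1957;  Δλ = +0.0838 rad
tan C = Δλ / ΔM = +0.4282 → C = 23.18°

23.2°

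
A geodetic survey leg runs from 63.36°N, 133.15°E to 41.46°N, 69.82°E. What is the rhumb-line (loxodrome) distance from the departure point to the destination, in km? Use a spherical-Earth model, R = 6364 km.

4831 km

Rhumb course C = atan2(Δλ, Δψ) with Δψ = ln[tan(π/4+φ₂/2)/tan(π/4+φ₁/2)] = -0.6442, Δλ = -1.1053 → C = 239.77°
d = R·|Δφ| / |cos C| = 6364·0.38223 / 0.50353 = 4831 km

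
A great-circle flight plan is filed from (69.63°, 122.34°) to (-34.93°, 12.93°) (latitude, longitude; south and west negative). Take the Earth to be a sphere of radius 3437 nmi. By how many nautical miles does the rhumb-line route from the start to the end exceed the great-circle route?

Great circle: cos σ = sin φ₁ sin φ₂ + cos φ₁ cos φ₂ cos Δλ,  σ = 2.2544 rad → d_gc = 7748.4 nmi
Rhumb line: Δψ = -2.3680, q = Δφ/Δψ = 0.7706, d_rh = R√(Δφ²+q²Δλ²) = 8057.5 nmi
Excess = 8057.5 − 7748.4 = 309.1 ≈ 309 nmi

309 nmi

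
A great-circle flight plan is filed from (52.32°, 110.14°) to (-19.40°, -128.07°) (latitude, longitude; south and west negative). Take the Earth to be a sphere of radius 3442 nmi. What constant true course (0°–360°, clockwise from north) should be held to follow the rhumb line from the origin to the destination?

123.8°

Δψ = ln[tan(π/4+φ₂/2)/tan(π/4+φ₁/2)] = -1.4205
Δλ = +2.1256 rad (taken the short way round)
course = atan2(Δλ, Δψ) = 123.75°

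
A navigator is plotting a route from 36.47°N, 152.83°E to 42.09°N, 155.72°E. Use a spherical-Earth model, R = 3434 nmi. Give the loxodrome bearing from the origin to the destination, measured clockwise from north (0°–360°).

Meridional parts: M(φ₁)=+0.6844, M(φ₂)=+0.8113 → ΔM = +0.1268;  Δλ = +0.0504 rad
tan C = Δλ / ΔM = +0.3977 → C = 21.69°

21.7°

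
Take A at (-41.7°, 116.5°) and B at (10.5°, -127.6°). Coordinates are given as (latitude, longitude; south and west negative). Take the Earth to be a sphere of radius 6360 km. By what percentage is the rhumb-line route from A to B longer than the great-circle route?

Great circle: σ = 2.0285 rad → d_gc = Rσ = 12901.3 km
Rhumb: Δφ = +0.9111, Δλ = +2.0228, Δψ = +0.9864, q = Δφ/Δψ = 0.9236 → d_rh = R√(Δφ²+q²Δλ²) = 13219.8 km
Excess = (13219.8 − 12901.3) / 12901.3 = 318.5 / 12901.3 = 2.47% ≈ 2.5%

2.5%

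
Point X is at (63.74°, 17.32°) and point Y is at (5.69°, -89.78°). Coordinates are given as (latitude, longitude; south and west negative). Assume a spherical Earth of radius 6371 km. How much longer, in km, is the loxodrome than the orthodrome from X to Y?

Great circle: cos σ = sin φ₁ sin φ₂ + cos φ₁ cos φ₂ cos Δλ,  σ = 1.6113 rad → d_gc = 10265.9 km
Rhumb line: Δψ = -1.3561, q = Δφ/Δψ = 0.7471, d_rh = R√(Δφ²+q²Δλ²) = 10992.0 km
Excess = 10992.0 − 10265.9 = 726.1 ≈ 726 km

726 km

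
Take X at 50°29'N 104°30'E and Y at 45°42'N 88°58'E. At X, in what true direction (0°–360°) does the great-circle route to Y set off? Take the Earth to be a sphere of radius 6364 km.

251.2°

N = sin Δλ·cos φ₂ = -0.1870;  D = cos φ₁ sin φ₂ − sin φ₁ cos φ₂ cos Δλ = -0.0637
initial course = atan2(N, D) = 251.19°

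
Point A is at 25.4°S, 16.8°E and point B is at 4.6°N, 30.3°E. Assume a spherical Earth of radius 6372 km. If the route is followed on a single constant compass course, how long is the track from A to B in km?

3641 km

Rhumb course C = atan2(Δλ, Δψ) with Δψ = ln[tan(π/4+φ₂/2)/tan(π/4+φ₁/2)] = +0.5390, Δλ = +0.2356 → C = 23.61°
d = R·|Δφ| / |cos C| = 6372·0.52360 / 0.91627 = 3641 km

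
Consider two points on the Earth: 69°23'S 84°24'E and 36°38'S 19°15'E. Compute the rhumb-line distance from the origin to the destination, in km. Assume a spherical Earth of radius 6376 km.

5469 km

Rhumb course C = atan2(Δλ, Δψ) with Δψ = ln[tan(π/4+φ₂/2)/tan(π/4+φ₁/2)] = +1.0164, Δλ = -1.1371 → C = 311.79°
d = R·|Δφ| / |cos C| = 6376·0.57160 / 0.66644 = 5469 km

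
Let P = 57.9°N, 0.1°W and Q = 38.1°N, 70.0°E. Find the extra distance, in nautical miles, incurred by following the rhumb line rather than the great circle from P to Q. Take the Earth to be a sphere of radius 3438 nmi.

Great circle: cos σ = sin φ₁ sin φ₂ + cos φ₁ cos φ₂ cos Δλ,  σ = 0.8432 rad → d_gc = 2899.1 nmi
Rhumb line: Δψ = -0.5257, q = Δφ/Δψ = 0.6574, d_rh = R√(Δφ²+q²Δλ²) = 3009.7 nmi
Excess = 3009.7 − 2899.1 = 110.6 ≈ 111 nmi

111 nmi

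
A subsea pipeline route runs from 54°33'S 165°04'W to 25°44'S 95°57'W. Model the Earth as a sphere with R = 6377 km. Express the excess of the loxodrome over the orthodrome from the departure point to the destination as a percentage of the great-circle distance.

2.9%

Great circle: σ = 1.0004 rad → d_gc = Rσ = 6379.8 km
Rhumb: Δφ = +0.5029, Δλ = +1.2063, Δψ = +0.6756, q = Δφ/Δψ = 0.7445 → d_rh = R√(Δφ²+q²Δλ²) = 6563.9 km
Excess = (6563.9 − 6379.8) / 6379.8 = 184.1 / 6379.8 = 2.89% ≈ 2.9%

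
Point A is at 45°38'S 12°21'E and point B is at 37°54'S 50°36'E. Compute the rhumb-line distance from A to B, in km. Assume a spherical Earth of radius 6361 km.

Δψ = ln[tan(π/4+φ₂/2)/tan(π/4+φ₁/2)] = +0.1813;  Δφ = +0.1350 rad,  Δλ = +0.6676 rad
q = Δφ/Δψ = 0.7444
d = R·√(Δφ² + q²Δλ²) = 6361·0.51495 = 3276 km

3276 km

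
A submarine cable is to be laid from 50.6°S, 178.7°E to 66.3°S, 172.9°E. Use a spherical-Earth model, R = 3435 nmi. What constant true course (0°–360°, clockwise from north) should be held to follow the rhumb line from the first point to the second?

Meridional parts: M(φ₁)=-1.0271, M(φ₂)=-1.5615 → ΔM = -0.5344;  Δλ = -0.1012 rad
tan C = Δλ / ΔM = +0.1894 → C = 190.73°

190.7°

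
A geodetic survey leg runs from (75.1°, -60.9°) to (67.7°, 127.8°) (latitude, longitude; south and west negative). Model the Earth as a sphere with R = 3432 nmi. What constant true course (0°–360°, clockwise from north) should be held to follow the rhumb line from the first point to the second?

262.2°

Δψ = ln[tan(π/4+φ₂/2)/tan(π/4+φ₁/2)] = -0.4103
Δλ = -2.9897 rad (taken the short way round)
course = atan2(Δλ, Δψ) = 262.19°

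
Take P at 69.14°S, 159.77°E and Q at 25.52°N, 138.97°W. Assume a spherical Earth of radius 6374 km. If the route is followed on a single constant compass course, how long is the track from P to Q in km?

11757 km

Δψ = ln[tan(π/4+φ₂/2)/tan(π/4+φ₁/2)] = +2.1533;  Δφ = +1.6521 rad,  Δλ = +1.0692 rad
q = Δφ/Δψ = 0.7672
d = R·√(Δφ² + q²Δλ²) = 6374·1.84458 = 11757 km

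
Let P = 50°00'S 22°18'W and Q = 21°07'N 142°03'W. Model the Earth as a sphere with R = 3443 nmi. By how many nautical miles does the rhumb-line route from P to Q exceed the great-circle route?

Great circle: cos σ = sin φ₁ sin φ₂ + cos φ₁ cos φ₂ cos Δλ,  σ = 2.1816 rad → d_gc = 7511.2 nmi
Rhumb line: Δψ = +1.3879, q = Δφ/Δψ = 0.8943, d_rh = R√(Δφ²+q²Δλ²) = 7725.3 nmi
Excess = 7725.3 − 7511.2 = 214.1 ≈ 214 nmi

214 nmi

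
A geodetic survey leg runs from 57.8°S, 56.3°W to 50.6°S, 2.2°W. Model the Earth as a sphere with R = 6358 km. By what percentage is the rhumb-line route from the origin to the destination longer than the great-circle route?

2.6%

Great circle: σ = 0.5506 rad → d_gc = Rσ = 3500.7 km
Rhumb: Δφ = +0.1257, Δλ = +0.9442, Δψ = +0.2155, q = Δφ/Δψ = 0.5831 → d_rh = R√(Δφ²+q²Δλ²) = 3590.5 km
Excess = (3590.5 − 3500.7) / 3500.7 = 89.8 / 3500.7 = 2.57% ≈ 2.6%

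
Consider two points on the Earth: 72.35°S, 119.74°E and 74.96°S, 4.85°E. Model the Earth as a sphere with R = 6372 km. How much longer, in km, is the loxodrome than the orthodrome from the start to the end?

Great circle: cos σ = sin φ₁ sin φ₂ + cos φ₁ cos φ₂ cos Δλ,  σ = 0.4796 rad → d_gc = 3056.1 km
Rhumb line: Δψ = -0.1622, q = Δφ/Δψ = 0.2808, d_rh = R√(Δφ²+q²Δλ²) = 3599.9 km
Excess = 3599.9 − 3056.1 = 543.8 ≈ 544 km

544 km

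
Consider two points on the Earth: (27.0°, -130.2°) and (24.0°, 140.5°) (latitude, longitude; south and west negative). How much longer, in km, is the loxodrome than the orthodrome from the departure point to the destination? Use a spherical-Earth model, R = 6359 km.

207 km

Great circle: cos σ = sin φ₁ sin φ₂ + cos φ₁ cos φ₂ cos Δλ,  σ = 1.3749 rad → d_gc = 8743.3 km
Rhumb line: Δψ = -0.0580, q = Δφ/Δψ = 0.9024, d_rh = R√(Δφ²+q²Δλ²) = 8950.2 km
Excess = 8950.2 − 8743.3 = 206.9 ≈ 207 km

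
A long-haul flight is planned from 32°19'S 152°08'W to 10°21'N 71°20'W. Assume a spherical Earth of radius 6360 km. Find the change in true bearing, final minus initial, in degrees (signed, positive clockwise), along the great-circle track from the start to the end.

-19.7°

At departure: θ₁ = atan2(sin Δλ cos φ₂, cos φ₁ sin φ₂ − sin φ₁ cos φ₂ cos Δλ) = 76.35°
At arrival: θ₂ = atan2(sin Δλ cos φ₁, −cos φ₂ sin φ₁ + sin φ₂ cos φ₁ cos Δλ) = 56.60°
Δθ = θ₂ − θ₁ = -19.7°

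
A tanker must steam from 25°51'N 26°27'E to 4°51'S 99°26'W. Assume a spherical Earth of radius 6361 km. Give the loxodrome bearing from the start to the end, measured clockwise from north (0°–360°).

255.9°

Meridional parts: M(φ₁)=+0.4673, M(φ₂)=-0.0847 → ΔM = -0.5521;  Δλ = -2.1971 rad
tan C = Δλ / ΔM = +3.9798 → C = 255.90°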